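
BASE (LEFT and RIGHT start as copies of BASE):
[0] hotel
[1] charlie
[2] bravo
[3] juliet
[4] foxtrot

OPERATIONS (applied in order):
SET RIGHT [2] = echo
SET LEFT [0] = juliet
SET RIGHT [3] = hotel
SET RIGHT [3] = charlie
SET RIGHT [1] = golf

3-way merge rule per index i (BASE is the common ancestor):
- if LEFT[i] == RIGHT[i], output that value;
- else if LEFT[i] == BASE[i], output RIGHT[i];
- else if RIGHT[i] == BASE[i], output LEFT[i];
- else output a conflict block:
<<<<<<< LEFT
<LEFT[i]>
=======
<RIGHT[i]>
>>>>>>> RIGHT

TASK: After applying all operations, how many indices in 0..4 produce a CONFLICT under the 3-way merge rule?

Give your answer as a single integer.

Final LEFT:  [juliet, charlie, bravo, juliet, foxtrot]
Final RIGHT: [hotel, golf, echo, charlie, foxtrot]
i=0: L=juliet, R=hotel=BASE -> take LEFT -> juliet
i=1: L=charlie=BASE, R=golf -> take RIGHT -> golf
i=2: L=bravo=BASE, R=echo -> take RIGHT -> echo
i=3: L=juliet=BASE, R=charlie -> take RIGHT -> charlie
i=4: L=foxtrot R=foxtrot -> agree -> foxtrot
Conflict count: 0

Answer: 0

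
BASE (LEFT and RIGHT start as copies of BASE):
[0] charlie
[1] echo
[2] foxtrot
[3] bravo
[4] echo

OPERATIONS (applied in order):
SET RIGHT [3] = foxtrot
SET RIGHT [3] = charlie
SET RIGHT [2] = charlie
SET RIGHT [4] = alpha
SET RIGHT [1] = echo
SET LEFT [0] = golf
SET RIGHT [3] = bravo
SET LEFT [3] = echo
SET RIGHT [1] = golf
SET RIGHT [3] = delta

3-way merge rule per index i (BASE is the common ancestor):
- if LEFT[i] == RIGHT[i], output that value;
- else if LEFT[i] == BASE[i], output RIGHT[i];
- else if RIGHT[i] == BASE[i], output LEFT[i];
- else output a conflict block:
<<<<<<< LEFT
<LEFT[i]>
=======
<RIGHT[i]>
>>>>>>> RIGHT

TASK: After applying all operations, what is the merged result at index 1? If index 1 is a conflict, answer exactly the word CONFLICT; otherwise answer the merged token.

Final LEFT:  [golf, echo, foxtrot, echo, echo]
Final RIGHT: [charlie, golf, charlie, delta, alpha]
i=0: L=golf, R=charlie=BASE -> take LEFT -> golf
i=1: L=echo=BASE, R=golf -> take RIGHT -> golf
i=2: L=foxtrot=BASE, R=charlie -> take RIGHT -> charlie
i=3: BASE=bravo L=echo R=delta all differ -> CONFLICT
i=4: L=echo=BASE, R=alpha -> take RIGHT -> alpha
Index 1 -> golf

Answer: golf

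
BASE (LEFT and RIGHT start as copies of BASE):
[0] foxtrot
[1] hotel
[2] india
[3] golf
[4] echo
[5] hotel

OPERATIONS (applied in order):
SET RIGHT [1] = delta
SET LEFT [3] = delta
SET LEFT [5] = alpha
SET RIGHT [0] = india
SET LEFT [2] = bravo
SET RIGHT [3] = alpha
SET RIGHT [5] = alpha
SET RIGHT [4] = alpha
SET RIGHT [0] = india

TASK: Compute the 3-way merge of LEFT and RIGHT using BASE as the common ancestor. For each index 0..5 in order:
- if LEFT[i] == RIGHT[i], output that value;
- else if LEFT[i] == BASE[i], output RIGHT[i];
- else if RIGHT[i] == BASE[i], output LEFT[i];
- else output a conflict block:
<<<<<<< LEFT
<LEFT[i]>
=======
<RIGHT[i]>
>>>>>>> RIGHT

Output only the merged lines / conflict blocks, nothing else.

Answer: india
delta
bravo
<<<<<<< LEFT
delta
=======
alpha
>>>>>>> RIGHT
alpha
alpha

Derivation:
Final LEFT:  [foxtrot, hotel, bravo, delta, echo, alpha]
Final RIGHT: [india, delta, india, alpha, alpha, alpha]
i=0: L=foxtrot=BASE, R=india -> take RIGHT -> india
i=1: L=hotel=BASE, R=delta -> take RIGHT -> delta
i=2: L=bravo, R=india=BASE -> take LEFT -> bravo
i=3: BASE=golf L=delta R=alpha all differ -> CONFLICT
i=4: L=echo=BASE, R=alpha -> take RIGHT -> alpha
i=5: L=alpha R=alpha -> agree -> alpha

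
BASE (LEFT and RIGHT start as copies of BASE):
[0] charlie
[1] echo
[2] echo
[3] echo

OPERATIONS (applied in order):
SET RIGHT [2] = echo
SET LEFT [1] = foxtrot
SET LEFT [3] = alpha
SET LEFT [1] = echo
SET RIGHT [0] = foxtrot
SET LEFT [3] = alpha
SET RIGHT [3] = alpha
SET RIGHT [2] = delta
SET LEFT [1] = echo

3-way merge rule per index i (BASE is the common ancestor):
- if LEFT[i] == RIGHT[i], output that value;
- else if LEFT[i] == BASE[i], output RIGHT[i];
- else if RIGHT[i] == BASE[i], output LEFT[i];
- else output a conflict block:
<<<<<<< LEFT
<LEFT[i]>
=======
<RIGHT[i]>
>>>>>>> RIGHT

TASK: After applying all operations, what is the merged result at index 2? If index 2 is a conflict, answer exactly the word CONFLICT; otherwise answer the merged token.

Answer: delta

Derivation:
Final LEFT:  [charlie, echo, echo, alpha]
Final RIGHT: [foxtrot, echo, delta, alpha]
i=0: L=charlie=BASE, R=foxtrot -> take RIGHT -> foxtrot
i=1: L=echo R=echo -> agree -> echo
i=2: L=echo=BASE, R=delta -> take RIGHT -> delta
i=3: L=alpha R=alpha -> agree -> alpha
Index 2 -> delta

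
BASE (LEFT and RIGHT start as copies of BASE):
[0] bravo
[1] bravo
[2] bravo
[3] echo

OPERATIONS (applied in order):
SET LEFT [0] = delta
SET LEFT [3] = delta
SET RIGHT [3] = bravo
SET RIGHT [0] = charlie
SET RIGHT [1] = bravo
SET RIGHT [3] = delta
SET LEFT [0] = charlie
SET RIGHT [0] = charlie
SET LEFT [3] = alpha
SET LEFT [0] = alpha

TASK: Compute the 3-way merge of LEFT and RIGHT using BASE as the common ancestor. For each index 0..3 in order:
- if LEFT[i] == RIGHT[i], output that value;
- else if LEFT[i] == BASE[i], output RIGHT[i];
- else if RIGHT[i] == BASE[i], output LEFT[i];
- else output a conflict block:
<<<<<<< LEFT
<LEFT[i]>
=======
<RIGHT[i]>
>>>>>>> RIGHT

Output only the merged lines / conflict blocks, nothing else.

Answer: <<<<<<< LEFT
alpha
=======
charlie
>>>>>>> RIGHT
bravo
bravo
<<<<<<< LEFT
alpha
=======
delta
>>>>>>> RIGHT

Derivation:
Final LEFT:  [alpha, bravo, bravo, alpha]
Final RIGHT: [charlie, bravo, bravo, delta]
i=0: BASE=bravo L=alpha R=charlie all differ -> CONFLICT
i=1: L=bravo R=bravo -> agree -> bravo
i=2: L=bravo R=bravo -> agree -> bravo
i=3: BASE=echo L=alpha R=delta all differ -> CONFLICT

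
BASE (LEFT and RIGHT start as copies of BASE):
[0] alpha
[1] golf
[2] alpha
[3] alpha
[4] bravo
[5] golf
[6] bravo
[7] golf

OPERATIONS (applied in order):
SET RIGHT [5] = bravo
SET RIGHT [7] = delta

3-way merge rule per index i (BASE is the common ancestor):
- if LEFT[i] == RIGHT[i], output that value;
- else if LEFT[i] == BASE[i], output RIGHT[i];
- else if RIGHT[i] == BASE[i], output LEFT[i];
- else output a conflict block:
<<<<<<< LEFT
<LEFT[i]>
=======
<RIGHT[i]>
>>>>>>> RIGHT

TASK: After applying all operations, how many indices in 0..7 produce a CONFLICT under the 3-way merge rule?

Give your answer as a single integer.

Final LEFT:  [alpha, golf, alpha, alpha, bravo, golf, bravo, golf]
Final RIGHT: [alpha, golf, alpha, alpha, bravo, bravo, bravo, delta]
i=0: L=alpha R=alpha -> agree -> alpha
i=1: L=golf R=golf -> agree -> golf
i=2: L=alpha R=alpha -> agree -> alpha
i=3: L=alpha R=alpha -> agree -> alpha
i=4: L=bravo R=bravo -> agree -> bravo
i=5: L=golf=BASE, R=bravo -> take RIGHT -> bravo
i=6: L=bravo R=bravo -> agree -> bravo
i=7: L=golf=BASE, R=delta -> take RIGHT -> delta
Conflict count: 0

Answer: 0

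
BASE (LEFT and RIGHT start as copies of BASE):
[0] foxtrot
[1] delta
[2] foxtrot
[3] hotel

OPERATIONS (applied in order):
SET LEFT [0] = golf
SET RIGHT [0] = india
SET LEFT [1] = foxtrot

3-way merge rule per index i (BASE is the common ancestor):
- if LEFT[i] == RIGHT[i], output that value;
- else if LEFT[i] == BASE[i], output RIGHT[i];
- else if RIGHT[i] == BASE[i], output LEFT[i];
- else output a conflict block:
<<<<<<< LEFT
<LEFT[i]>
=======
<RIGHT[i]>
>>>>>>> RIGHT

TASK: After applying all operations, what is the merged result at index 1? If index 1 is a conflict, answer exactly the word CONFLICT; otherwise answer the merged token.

Final LEFT:  [golf, foxtrot, foxtrot, hotel]
Final RIGHT: [india, delta, foxtrot, hotel]
i=0: BASE=foxtrot L=golf R=india all differ -> CONFLICT
i=1: L=foxtrot, R=delta=BASE -> take LEFT -> foxtrot
i=2: L=foxtrot R=foxtrot -> agree -> foxtrot
i=3: L=hotel R=hotel -> agree -> hotel
Index 1 -> foxtrot

Answer: foxtrot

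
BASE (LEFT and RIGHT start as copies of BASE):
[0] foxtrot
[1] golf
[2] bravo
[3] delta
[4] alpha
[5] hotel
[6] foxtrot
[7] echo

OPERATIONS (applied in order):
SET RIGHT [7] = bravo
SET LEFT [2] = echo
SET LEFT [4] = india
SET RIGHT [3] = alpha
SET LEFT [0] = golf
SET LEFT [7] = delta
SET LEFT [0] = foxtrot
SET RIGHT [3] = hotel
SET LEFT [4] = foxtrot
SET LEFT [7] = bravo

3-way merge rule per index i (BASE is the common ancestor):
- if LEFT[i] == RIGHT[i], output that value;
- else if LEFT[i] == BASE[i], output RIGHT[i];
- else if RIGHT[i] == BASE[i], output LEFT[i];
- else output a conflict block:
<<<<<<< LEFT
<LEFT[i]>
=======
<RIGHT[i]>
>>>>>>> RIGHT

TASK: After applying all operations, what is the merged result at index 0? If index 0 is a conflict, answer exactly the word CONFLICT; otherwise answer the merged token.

Answer: foxtrot

Derivation:
Final LEFT:  [foxtrot, golf, echo, delta, foxtrot, hotel, foxtrot, bravo]
Final RIGHT: [foxtrot, golf, bravo, hotel, alpha, hotel, foxtrot, bravo]
i=0: L=foxtrot R=foxtrot -> agree -> foxtrot
i=1: L=golf R=golf -> agree -> golf
i=2: L=echo, R=bravo=BASE -> take LEFT -> echo
i=3: L=delta=BASE, R=hotel -> take RIGHT -> hotel
i=4: L=foxtrot, R=alpha=BASE -> take LEFT -> foxtrot
i=5: L=hotel R=hotel -> agree -> hotel
i=6: L=foxtrot R=foxtrot -> agree -> foxtrot
i=7: L=bravo R=bravo -> agree -> bravo
Index 0 -> foxtrot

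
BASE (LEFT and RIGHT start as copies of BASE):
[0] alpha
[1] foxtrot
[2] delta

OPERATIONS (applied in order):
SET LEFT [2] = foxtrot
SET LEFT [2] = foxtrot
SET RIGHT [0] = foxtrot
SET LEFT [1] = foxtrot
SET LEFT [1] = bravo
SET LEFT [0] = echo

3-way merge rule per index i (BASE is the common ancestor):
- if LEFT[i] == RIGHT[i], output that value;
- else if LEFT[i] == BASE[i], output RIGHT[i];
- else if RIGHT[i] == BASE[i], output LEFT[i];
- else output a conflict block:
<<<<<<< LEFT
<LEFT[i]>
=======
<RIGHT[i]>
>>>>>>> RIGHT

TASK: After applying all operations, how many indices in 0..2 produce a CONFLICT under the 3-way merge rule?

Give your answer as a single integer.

Final LEFT:  [echo, bravo, foxtrot]
Final RIGHT: [foxtrot, foxtrot, delta]
i=0: BASE=alpha L=echo R=foxtrot all differ -> CONFLICT
i=1: L=bravo, R=foxtrot=BASE -> take LEFT -> bravo
i=2: L=foxtrot, R=delta=BASE -> take LEFT -> foxtrot
Conflict count: 1

Answer: 1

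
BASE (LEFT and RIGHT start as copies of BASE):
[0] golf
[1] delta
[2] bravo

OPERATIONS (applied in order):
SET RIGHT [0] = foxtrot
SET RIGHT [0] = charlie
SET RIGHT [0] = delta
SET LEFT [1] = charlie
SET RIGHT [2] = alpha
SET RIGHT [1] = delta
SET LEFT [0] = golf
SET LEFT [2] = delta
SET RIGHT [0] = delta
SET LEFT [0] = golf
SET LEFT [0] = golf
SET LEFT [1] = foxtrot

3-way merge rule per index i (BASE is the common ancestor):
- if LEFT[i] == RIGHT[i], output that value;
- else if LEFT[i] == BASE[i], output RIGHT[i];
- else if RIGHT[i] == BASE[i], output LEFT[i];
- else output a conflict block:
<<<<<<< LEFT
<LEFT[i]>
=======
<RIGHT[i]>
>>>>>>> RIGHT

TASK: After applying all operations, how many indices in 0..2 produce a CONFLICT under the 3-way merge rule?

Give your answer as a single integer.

Answer: 1

Derivation:
Final LEFT:  [golf, foxtrot, delta]
Final RIGHT: [delta, delta, alpha]
i=0: L=golf=BASE, R=delta -> take RIGHT -> delta
i=1: L=foxtrot, R=delta=BASE -> take LEFT -> foxtrot
i=2: BASE=bravo L=delta R=alpha all differ -> CONFLICT
Conflict count: 1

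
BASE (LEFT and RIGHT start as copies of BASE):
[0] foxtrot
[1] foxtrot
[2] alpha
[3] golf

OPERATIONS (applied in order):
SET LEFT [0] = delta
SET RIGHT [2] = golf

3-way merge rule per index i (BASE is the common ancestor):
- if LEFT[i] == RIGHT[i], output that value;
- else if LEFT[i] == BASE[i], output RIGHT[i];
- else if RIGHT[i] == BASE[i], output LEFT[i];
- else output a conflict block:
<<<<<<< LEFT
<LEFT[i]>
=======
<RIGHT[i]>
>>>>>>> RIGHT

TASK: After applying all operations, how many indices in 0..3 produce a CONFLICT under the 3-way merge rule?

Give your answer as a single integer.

Answer: 0

Derivation:
Final LEFT:  [delta, foxtrot, alpha, golf]
Final RIGHT: [foxtrot, foxtrot, golf, golf]
i=0: L=delta, R=foxtrot=BASE -> take LEFT -> delta
i=1: L=foxtrot R=foxtrot -> agree -> foxtrot
i=2: L=alpha=BASE, R=golf -> take RIGHT -> golf
i=3: L=golf R=golf -> agree -> golf
Conflict count: 0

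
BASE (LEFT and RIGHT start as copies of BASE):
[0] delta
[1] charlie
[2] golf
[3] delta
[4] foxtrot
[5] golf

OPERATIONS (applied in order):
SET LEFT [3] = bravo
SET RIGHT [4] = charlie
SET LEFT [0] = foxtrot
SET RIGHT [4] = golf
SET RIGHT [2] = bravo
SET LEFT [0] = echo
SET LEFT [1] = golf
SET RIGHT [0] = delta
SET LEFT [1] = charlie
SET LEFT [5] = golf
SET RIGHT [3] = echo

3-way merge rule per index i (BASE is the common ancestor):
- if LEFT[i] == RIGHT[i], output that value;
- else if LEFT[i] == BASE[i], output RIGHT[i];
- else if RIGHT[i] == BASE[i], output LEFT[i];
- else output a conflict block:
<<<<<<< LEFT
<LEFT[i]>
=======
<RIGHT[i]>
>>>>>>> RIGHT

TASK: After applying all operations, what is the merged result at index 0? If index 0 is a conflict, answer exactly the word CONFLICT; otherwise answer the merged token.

Final LEFT:  [echo, charlie, golf, bravo, foxtrot, golf]
Final RIGHT: [delta, charlie, bravo, echo, golf, golf]
i=0: L=echo, R=delta=BASE -> take LEFT -> echo
i=1: L=charlie R=charlie -> agree -> charlie
i=2: L=golf=BASE, R=bravo -> take RIGHT -> bravo
i=3: BASE=delta L=bravo R=echo all differ -> CONFLICT
i=4: L=foxtrot=BASE, R=golf -> take RIGHT -> golf
i=5: L=golf R=golf -> agree -> golf
Index 0 -> echo

Answer: echo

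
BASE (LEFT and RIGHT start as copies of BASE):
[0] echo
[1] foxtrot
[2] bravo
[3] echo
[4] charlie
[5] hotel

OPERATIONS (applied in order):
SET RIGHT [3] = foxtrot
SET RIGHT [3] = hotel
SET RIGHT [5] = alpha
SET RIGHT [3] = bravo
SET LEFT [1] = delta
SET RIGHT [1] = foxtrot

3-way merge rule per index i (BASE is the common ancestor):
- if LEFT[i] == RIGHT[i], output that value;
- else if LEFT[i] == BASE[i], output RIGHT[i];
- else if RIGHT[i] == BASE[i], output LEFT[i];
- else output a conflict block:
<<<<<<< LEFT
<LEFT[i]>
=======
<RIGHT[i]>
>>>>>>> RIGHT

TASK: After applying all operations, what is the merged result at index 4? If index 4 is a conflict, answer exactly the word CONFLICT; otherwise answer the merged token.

Final LEFT:  [echo, delta, bravo, echo, charlie, hotel]
Final RIGHT: [echo, foxtrot, bravo, bravo, charlie, alpha]
i=0: L=echo R=echo -> agree -> echo
i=1: L=delta, R=foxtrot=BASE -> take LEFT -> delta
i=2: L=bravo R=bravo -> agree -> bravo
i=3: L=echo=BASE, R=bravo -> take RIGHT -> bravo
i=4: L=charlie R=charlie -> agree -> charlie
i=5: L=hotel=BASE, R=alpha -> take RIGHT -> alpha
Index 4 -> charlie

Answer: charlie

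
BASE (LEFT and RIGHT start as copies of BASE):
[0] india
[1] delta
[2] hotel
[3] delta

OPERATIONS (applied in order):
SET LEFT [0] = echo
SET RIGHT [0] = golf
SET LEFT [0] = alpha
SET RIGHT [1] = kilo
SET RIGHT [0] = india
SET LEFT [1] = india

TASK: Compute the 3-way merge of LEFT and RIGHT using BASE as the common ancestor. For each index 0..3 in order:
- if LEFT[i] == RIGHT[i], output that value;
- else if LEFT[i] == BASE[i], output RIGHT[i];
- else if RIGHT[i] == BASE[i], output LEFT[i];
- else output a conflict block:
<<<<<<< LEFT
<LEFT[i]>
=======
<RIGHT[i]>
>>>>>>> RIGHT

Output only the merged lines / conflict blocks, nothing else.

Answer: alpha
<<<<<<< LEFT
india
=======
kilo
>>>>>>> RIGHT
hotel
delta

Derivation:
Final LEFT:  [alpha, india, hotel, delta]
Final RIGHT: [india, kilo, hotel, delta]
i=0: L=alpha, R=india=BASE -> take LEFT -> alpha
i=1: BASE=delta L=india R=kilo all differ -> CONFLICT
i=2: L=hotel R=hotel -> agree -> hotel
i=3: L=delta R=delta -> agree -> delta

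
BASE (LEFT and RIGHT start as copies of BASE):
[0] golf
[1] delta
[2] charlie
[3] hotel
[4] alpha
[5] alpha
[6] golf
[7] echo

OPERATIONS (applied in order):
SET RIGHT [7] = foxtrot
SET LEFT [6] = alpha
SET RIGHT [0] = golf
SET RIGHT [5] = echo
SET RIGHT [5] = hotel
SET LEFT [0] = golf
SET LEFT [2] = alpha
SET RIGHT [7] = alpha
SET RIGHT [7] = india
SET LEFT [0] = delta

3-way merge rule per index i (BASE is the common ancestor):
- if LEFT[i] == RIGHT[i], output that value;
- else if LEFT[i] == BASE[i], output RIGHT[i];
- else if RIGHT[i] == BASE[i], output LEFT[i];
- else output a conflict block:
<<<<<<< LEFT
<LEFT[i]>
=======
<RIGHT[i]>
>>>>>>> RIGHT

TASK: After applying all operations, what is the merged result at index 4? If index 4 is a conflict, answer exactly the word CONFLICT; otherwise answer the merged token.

Answer: alpha

Derivation:
Final LEFT:  [delta, delta, alpha, hotel, alpha, alpha, alpha, echo]
Final RIGHT: [golf, delta, charlie, hotel, alpha, hotel, golf, india]
i=0: L=delta, R=golf=BASE -> take LEFT -> delta
i=1: L=delta R=delta -> agree -> delta
i=2: L=alpha, R=charlie=BASE -> take LEFT -> alpha
i=3: L=hotel R=hotel -> agree -> hotel
i=4: L=alpha R=alpha -> agree -> alpha
i=5: L=alpha=BASE, R=hotel -> take RIGHT -> hotel
i=6: L=alpha, R=golf=BASE -> take LEFT -> alpha
i=7: L=echo=BASE, R=india -> take RIGHT -> india
Index 4 -> alpha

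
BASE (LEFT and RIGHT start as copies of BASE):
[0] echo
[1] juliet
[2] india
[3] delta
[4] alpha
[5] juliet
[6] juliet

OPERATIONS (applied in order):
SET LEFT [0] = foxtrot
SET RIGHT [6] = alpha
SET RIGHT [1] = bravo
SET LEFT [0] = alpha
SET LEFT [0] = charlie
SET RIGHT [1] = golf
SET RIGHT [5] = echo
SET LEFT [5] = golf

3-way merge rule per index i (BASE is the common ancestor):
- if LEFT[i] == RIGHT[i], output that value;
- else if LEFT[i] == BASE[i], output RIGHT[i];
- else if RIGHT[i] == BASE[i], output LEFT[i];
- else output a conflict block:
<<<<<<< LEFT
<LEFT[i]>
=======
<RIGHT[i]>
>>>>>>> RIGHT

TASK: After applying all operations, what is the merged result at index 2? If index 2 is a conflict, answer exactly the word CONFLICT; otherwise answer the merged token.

Final LEFT:  [charlie, juliet, india, delta, alpha, golf, juliet]
Final RIGHT: [echo, golf, india, delta, alpha, echo, alpha]
i=0: L=charlie, R=echo=BASE -> take LEFT -> charlie
i=1: L=juliet=BASE, R=golf -> take RIGHT -> golf
i=2: L=india R=india -> agree -> india
i=3: L=delta R=delta -> agree -> delta
i=4: L=alpha R=alpha -> agree -> alpha
i=5: BASE=juliet L=golf R=echo all differ -> CONFLICT
i=6: L=juliet=BASE, R=alpha -> take RIGHT -> alpha
Index 2 -> india

Answer: india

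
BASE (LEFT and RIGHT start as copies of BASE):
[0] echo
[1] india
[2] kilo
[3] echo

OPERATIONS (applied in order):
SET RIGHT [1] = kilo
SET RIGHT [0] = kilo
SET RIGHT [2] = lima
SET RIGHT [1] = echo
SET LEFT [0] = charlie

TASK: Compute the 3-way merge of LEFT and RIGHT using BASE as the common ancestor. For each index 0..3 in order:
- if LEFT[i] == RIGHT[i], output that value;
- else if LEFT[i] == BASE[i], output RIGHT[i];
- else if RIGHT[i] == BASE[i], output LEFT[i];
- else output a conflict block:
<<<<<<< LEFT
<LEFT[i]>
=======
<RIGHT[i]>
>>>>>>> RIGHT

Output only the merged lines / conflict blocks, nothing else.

Answer: <<<<<<< LEFT
charlie
=======
kilo
>>>>>>> RIGHT
echo
lima
echo

Derivation:
Final LEFT:  [charlie, india, kilo, echo]
Final RIGHT: [kilo, echo, lima, echo]
i=0: BASE=echo L=charlie R=kilo all differ -> CONFLICT
i=1: L=india=BASE, R=echo -> take RIGHT -> echo
i=2: L=kilo=BASE, R=lima -> take RIGHT -> lima
i=3: L=echo R=echo -> agree -> echo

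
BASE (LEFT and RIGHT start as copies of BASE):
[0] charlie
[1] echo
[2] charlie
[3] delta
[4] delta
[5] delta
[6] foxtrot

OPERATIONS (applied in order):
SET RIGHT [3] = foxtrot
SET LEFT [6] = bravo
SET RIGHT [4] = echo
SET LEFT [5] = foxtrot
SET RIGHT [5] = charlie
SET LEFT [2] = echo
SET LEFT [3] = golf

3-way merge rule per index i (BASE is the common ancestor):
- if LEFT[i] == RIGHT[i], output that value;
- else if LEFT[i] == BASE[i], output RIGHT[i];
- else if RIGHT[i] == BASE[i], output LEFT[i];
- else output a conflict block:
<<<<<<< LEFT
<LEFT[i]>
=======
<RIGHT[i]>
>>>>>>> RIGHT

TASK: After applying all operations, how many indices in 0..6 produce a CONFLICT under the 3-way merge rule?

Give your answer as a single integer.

Answer: 2

Derivation:
Final LEFT:  [charlie, echo, echo, golf, delta, foxtrot, bravo]
Final RIGHT: [charlie, echo, charlie, foxtrot, echo, charlie, foxtrot]
i=0: L=charlie R=charlie -> agree -> charlie
i=1: L=echo R=echo -> agree -> echo
i=2: L=echo, R=charlie=BASE -> take LEFT -> echo
i=3: BASE=delta L=golf R=foxtrot all differ -> CONFLICT
i=4: L=delta=BASE, R=echo -> take RIGHT -> echo
i=5: BASE=delta L=foxtrot R=charlie all differ -> CONFLICT
i=6: L=bravo, R=foxtrot=BASE -> take LEFT -> bravo
Conflict count: 2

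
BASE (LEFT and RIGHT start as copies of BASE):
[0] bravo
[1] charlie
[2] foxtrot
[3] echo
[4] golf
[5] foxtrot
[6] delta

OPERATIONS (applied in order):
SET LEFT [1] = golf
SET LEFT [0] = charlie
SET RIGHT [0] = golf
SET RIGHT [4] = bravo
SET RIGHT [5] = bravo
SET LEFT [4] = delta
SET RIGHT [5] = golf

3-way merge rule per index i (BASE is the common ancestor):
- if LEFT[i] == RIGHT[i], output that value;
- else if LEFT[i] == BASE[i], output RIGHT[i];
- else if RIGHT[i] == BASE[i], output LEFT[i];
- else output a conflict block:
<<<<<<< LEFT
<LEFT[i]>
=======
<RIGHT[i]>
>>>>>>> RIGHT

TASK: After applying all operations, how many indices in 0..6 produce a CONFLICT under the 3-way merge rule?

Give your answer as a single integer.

Answer: 2

Derivation:
Final LEFT:  [charlie, golf, foxtrot, echo, delta, foxtrot, delta]
Final RIGHT: [golf, charlie, foxtrot, echo, bravo, golf, delta]
i=0: BASE=bravo L=charlie R=golf all differ -> CONFLICT
i=1: L=golf, R=charlie=BASE -> take LEFT -> golf
i=2: L=foxtrot R=foxtrot -> agree -> foxtrot
i=3: L=echo R=echo -> agree -> echo
i=4: BASE=golf L=delta R=bravo all differ -> CONFLICT
i=5: L=foxtrot=BASE, R=golf -> take RIGHT -> golf
i=6: L=delta R=delta -> agree -> delta
Conflict count: 2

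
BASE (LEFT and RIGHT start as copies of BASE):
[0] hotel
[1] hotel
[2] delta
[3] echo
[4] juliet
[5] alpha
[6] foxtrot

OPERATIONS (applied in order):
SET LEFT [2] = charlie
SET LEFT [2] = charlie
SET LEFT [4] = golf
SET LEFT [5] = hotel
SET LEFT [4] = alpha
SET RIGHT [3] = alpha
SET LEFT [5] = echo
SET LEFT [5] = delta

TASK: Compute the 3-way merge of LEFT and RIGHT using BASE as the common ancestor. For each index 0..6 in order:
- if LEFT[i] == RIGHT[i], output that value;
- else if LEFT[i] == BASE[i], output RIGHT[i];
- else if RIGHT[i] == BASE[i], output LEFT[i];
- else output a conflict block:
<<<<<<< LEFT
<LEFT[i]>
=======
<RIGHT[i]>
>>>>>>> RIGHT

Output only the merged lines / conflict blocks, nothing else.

Answer: hotel
hotel
charlie
alpha
alpha
delta
foxtrot

Derivation:
Final LEFT:  [hotel, hotel, charlie, echo, alpha, delta, foxtrot]
Final RIGHT: [hotel, hotel, delta, alpha, juliet, alpha, foxtrot]
i=0: L=hotel R=hotel -> agree -> hotel
i=1: L=hotel R=hotel -> agree -> hotel
i=2: L=charlie, R=delta=BASE -> take LEFT -> charlie
i=3: L=echo=BASE, R=alpha -> take RIGHT -> alpha
i=4: L=alpha, R=juliet=BASE -> take LEFT -> alpha
i=5: L=delta, R=alpha=BASE -> take LEFT -> delta
i=6: L=foxtrot R=foxtrot -> agree -> foxtrot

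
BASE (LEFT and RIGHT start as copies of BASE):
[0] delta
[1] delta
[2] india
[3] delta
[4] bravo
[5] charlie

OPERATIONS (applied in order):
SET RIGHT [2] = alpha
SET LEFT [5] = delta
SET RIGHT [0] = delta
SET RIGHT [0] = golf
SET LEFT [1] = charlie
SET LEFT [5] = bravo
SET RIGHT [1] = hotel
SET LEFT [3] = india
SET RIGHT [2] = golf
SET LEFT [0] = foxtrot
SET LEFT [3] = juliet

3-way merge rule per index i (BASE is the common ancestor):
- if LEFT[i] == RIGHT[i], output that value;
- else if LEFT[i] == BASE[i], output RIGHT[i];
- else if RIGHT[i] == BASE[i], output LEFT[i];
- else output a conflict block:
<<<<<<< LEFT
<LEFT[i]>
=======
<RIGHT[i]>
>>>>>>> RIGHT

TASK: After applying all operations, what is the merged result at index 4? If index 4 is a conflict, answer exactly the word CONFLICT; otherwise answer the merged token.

Final LEFT:  [foxtrot, charlie, india, juliet, bravo, bravo]
Final RIGHT: [golf, hotel, golf, delta, bravo, charlie]
i=0: BASE=delta L=foxtrot R=golf all differ -> CONFLICT
i=1: BASE=delta L=charlie R=hotel all differ -> CONFLICT
i=2: L=india=BASE, R=golf -> take RIGHT -> golf
i=3: L=juliet, R=delta=BASE -> take LEFT -> juliet
i=4: L=bravo R=bravo -> agree -> bravo
i=5: L=bravo, R=charlie=BASE -> take LEFT -> bravo
Index 4 -> bravo

Answer: bravo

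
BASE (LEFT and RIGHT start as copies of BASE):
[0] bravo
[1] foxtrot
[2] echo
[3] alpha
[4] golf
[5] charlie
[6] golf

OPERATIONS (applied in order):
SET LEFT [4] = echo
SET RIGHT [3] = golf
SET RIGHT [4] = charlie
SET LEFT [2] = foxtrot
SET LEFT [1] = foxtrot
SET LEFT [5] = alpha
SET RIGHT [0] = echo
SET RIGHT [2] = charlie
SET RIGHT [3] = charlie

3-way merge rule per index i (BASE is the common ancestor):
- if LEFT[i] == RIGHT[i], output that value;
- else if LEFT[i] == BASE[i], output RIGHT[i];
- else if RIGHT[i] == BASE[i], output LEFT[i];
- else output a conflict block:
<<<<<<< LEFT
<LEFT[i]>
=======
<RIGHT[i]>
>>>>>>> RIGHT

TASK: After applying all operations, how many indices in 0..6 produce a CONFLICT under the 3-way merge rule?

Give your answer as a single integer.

Answer: 2

Derivation:
Final LEFT:  [bravo, foxtrot, foxtrot, alpha, echo, alpha, golf]
Final RIGHT: [echo, foxtrot, charlie, charlie, charlie, charlie, golf]
i=0: L=bravo=BASE, R=echo -> take RIGHT -> echo
i=1: L=foxtrot R=foxtrot -> agree -> foxtrot
i=2: BASE=echo L=foxtrot R=charlie all differ -> CONFLICT
i=3: L=alpha=BASE, R=charlie -> take RIGHT -> charlie
i=4: BASE=golf L=echo R=charlie all differ -> CONFLICT
i=5: L=alpha, R=charlie=BASE -> take LEFT -> alpha
i=6: L=golf R=golf -> agree -> golf
Conflict count: 2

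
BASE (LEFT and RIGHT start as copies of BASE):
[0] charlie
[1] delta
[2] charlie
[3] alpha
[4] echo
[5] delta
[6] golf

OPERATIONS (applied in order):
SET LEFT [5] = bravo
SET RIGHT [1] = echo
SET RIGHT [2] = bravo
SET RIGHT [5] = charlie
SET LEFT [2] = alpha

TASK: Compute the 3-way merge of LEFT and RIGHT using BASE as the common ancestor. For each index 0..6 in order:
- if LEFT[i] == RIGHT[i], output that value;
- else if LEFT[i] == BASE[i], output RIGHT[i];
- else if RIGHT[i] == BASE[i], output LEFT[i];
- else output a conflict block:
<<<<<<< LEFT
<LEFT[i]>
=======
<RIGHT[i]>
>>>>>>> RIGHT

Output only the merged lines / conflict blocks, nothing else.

Answer: charlie
echo
<<<<<<< LEFT
alpha
=======
bravo
>>>>>>> RIGHT
alpha
echo
<<<<<<< LEFT
bravo
=======
charlie
>>>>>>> RIGHT
golf

Derivation:
Final LEFT:  [charlie, delta, alpha, alpha, echo, bravo, golf]
Final RIGHT: [charlie, echo, bravo, alpha, echo, charlie, golf]
i=0: L=charlie R=charlie -> agree -> charlie
i=1: L=delta=BASE, R=echo -> take RIGHT -> echo
i=2: BASE=charlie L=alpha R=bravo all differ -> CONFLICT
i=3: L=alpha R=alpha -> agree -> alpha
i=4: L=echo R=echo -> agree -> echo
i=5: BASE=delta L=bravo R=charlie all differ -> CONFLICT
i=6: L=golf R=golf -> agree -> golf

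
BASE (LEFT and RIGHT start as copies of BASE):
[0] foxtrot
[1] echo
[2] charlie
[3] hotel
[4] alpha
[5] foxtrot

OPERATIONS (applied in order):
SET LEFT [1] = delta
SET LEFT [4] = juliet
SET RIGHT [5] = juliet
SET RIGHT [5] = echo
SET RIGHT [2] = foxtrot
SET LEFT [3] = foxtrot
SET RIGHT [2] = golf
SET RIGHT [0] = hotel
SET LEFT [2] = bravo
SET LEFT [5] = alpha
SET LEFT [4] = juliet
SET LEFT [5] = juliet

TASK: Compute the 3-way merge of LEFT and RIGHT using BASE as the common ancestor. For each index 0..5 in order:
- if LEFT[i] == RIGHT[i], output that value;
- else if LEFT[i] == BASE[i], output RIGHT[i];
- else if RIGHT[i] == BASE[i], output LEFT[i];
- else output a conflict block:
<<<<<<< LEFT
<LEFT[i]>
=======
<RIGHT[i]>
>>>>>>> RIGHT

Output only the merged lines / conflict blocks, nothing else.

Final LEFT:  [foxtrot, delta, bravo, foxtrot, juliet, juliet]
Final RIGHT: [hotel, echo, golf, hotel, alpha, echo]
i=0: L=foxtrot=BASE, R=hotel -> take RIGHT -> hotel
i=1: L=delta, R=echo=BASE -> take LEFT -> delta
i=2: BASE=charlie L=bravo R=golf all differ -> CONFLICT
i=3: L=foxtrot, R=hotel=BASE -> take LEFT -> foxtrot
i=4: L=juliet, R=alpha=BASE -> take LEFT -> juliet
i=5: BASE=foxtrot L=juliet R=echo all differ -> CONFLICT

Answer: hotel
delta
<<<<<<< LEFT
bravo
=======
golf
>>>>>>> RIGHT
foxtrot
juliet
<<<<<<< LEFT
juliet
=======
echo
>>>>>>> RIGHT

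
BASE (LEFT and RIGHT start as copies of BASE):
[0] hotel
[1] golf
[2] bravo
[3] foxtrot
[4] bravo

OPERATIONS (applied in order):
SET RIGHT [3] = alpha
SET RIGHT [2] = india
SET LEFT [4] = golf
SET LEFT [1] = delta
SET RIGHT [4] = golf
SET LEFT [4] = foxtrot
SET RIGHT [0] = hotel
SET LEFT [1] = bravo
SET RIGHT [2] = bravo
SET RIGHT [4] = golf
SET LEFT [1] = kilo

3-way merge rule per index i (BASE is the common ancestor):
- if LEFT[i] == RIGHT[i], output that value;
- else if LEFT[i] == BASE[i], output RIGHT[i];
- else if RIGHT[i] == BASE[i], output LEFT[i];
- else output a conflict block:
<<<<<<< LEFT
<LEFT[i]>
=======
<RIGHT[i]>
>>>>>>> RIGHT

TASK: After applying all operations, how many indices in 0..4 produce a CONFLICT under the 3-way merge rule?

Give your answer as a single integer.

Final LEFT:  [hotel, kilo, bravo, foxtrot, foxtrot]
Final RIGHT: [hotel, golf, bravo, alpha, golf]
i=0: L=hotel R=hotel -> agree -> hotel
i=1: L=kilo, R=golf=BASE -> take LEFT -> kilo
i=2: L=bravo R=bravo -> agree -> bravo
i=3: L=foxtrot=BASE, R=alpha -> take RIGHT -> alpha
i=4: BASE=bravo L=foxtrot R=golf all differ -> CONFLICT
Conflict count: 1

Answer: 1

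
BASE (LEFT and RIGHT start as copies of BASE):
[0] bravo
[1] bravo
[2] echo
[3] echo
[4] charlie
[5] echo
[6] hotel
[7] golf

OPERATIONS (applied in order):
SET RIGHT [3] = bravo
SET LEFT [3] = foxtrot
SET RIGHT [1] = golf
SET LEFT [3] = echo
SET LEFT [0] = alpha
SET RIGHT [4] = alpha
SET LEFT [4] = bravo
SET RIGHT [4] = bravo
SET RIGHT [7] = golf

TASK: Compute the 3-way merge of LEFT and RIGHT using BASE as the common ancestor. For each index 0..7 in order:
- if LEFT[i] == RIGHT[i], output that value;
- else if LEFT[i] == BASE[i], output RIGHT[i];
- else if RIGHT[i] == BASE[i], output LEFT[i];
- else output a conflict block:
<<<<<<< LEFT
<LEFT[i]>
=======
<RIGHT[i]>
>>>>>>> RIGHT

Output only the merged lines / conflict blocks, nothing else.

Final LEFT:  [alpha, bravo, echo, echo, bravo, echo, hotel, golf]
Final RIGHT: [bravo, golf, echo, bravo, bravo, echo, hotel, golf]
i=0: L=alpha, R=bravo=BASE -> take LEFT -> alpha
i=1: L=bravo=BASE, R=golf -> take RIGHT -> golf
i=2: L=echo R=echo -> agree -> echo
i=3: L=echo=BASE, R=bravo -> take RIGHT -> bravo
i=4: L=bravo R=bravo -> agree -> bravo
i=5: L=echo R=echo -> agree -> echo
i=6: L=hotel R=hotel -> agree -> hotel
i=7: L=golf R=golf -> agree -> golf

Answer: alpha
golf
echo
bravo
bravo
echo
hotel
golf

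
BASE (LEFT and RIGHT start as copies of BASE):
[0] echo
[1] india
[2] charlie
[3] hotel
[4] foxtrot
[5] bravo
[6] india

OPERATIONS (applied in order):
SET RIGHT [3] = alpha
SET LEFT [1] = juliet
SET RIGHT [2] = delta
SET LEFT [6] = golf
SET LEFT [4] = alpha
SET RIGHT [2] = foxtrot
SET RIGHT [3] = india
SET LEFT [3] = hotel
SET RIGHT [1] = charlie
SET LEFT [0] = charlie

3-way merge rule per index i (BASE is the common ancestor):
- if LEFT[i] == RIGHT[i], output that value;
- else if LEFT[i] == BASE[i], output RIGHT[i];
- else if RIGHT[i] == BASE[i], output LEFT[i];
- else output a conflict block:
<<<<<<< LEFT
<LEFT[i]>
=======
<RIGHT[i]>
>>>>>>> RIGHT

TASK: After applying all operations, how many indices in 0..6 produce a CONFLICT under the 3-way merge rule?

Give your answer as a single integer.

Final LEFT:  [charlie, juliet, charlie, hotel, alpha, bravo, golf]
Final RIGHT: [echo, charlie, foxtrot, india, foxtrot, bravo, india]
i=0: L=charlie, R=echo=BASE -> take LEFT -> charlie
i=1: BASE=india L=juliet R=charlie all differ -> CONFLICT
i=2: L=charlie=BASE, R=foxtrot -> take RIGHT -> foxtrot
i=3: L=hotel=BASE, R=india -> take RIGHT -> india
i=4: L=alpha, R=foxtrot=BASE -> take LEFT -> alpha
i=5: L=bravo R=bravo -> agree -> bravo
i=6: L=golf, R=india=BASE -> take LEFT -> golf
Conflict count: 1

Answer: 1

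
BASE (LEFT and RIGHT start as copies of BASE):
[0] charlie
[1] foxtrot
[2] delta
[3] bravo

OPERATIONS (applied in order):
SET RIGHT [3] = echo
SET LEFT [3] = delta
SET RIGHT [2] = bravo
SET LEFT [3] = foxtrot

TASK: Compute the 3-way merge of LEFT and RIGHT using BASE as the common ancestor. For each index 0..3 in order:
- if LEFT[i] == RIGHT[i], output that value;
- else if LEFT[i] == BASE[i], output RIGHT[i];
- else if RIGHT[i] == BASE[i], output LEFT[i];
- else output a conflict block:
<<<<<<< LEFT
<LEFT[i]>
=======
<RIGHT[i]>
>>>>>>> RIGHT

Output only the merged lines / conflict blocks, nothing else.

Answer: charlie
foxtrot
bravo
<<<<<<< LEFT
foxtrot
=======
echo
>>>>>>> RIGHT

Derivation:
Final LEFT:  [charlie, foxtrot, delta, foxtrot]
Final RIGHT: [charlie, foxtrot, bravo, echo]
i=0: L=charlie R=charlie -> agree -> charlie
i=1: L=foxtrot R=foxtrot -> agree -> foxtrot
i=2: L=delta=BASE, R=bravo -> take RIGHT -> bravo
i=3: BASE=bravo L=foxtrot R=echo all differ -> CONFLICT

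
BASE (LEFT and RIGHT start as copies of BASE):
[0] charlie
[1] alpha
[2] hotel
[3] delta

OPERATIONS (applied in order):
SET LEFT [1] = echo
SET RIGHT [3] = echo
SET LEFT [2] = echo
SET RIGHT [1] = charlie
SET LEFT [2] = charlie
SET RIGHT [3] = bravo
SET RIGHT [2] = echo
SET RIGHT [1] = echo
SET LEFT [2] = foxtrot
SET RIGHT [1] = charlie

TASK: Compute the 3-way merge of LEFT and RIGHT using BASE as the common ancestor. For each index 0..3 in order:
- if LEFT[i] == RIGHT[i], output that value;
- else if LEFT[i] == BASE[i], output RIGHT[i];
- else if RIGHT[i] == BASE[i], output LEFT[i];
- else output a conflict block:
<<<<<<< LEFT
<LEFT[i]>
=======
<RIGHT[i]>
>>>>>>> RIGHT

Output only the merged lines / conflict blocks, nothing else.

Final LEFT:  [charlie, echo, foxtrot, delta]
Final RIGHT: [charlie, charlie, echo, bravo]
i=0: L=charlie R=charlie -> agree -> charlie
i=1: BASE=alpha L=echo R=charlie all differ -> CONFLICT
i=2: BASE=hotel L=foxtrot R=echo all differ -> CONFLICT
i=3: L=delta=BASE, R=bravo -> take RIGHT -> bravo

Answer: charlie
<<<<<<< LEFT
echo
=======
charlie
>>>>>>> RIGHT
<<<<<<< LEFT
foxtrot
=======
echo
>>>>>>> RIGHT
bravo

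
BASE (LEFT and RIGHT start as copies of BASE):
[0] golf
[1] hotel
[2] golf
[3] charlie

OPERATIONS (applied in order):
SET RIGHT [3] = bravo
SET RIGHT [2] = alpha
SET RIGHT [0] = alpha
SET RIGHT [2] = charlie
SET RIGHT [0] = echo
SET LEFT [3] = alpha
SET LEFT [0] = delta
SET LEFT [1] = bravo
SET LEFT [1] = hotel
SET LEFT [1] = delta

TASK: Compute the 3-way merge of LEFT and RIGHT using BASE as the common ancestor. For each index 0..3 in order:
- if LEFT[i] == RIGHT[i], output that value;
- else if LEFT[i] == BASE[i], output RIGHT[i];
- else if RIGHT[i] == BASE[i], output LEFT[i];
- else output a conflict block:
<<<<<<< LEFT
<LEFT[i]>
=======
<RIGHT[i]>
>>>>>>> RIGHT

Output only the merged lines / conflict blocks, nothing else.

Answer: <<<<<<< LEFT
delta
=======
echo
>>>>>>> RIGHT
delta
charlie
<<<<<<< LEFT
alpha
=======
bravo
>>>>>>> RIGHT

Derivation:
Final LEFT:  [delta, delta, golf, alpha]
Final RIGHT: [echo, hotel, charlie, bravo]
i=0: BASE=golf L=delta R=echo all differ -> CONFLICT
i=1: L=delta, R=hotel=BASE -> take LEFT -> delta
i=2: L=golf=BASE, R=charlie -> take RIGHT -> charlie
i=3: BASE=charlie L=alpha R=bravo all differ -> CONFLICT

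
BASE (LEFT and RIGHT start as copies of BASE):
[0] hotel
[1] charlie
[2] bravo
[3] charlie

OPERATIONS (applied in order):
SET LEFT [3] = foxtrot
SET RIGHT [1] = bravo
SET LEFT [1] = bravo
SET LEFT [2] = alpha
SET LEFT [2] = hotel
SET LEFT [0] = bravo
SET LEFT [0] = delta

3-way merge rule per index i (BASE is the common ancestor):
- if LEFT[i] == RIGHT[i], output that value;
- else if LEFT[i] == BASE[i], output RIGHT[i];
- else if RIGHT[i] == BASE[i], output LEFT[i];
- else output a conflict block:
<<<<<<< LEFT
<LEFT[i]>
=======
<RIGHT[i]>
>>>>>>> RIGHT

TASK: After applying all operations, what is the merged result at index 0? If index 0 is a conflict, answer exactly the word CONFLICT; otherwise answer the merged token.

Final LEFT:  [delta, bravo, hotel, foxtrot]
Final RIGHT: [hotel, bravo, bravo, charlie]
i=0: L=delta, R=hotel=BASE -> take LEFT -> delta
i=1: L=bravo R=bravo -> agree -> bravo
i=2: L=hotel, R=bravo=BASE -> take LEFT -> hotel
i=3: L=foxtrot, R=charlie=BASE -> take LEFT -> foxtrot
Index 0 -> delta

Answer: delta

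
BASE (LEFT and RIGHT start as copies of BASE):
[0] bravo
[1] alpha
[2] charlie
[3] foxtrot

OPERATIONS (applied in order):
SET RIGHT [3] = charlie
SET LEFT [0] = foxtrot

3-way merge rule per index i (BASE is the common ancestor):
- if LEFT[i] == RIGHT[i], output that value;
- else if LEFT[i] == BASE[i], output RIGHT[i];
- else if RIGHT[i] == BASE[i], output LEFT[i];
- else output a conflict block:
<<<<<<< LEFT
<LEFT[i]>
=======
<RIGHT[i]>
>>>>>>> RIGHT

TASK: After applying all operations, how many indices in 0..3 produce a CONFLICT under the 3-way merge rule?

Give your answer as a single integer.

Answer: 0

Derivation:
Final LEFT:  [foxtrot, alpha, charlie, foxtrot]
Final RIGHT: [bravo, alpha, charlie, charlie]
i=0: L=foxtrot, R=bravo=BASE -> take LEFT -> foxtrot
i=1: L=alpha R=alpha -> agree -> alpha
i=2: L=charlie R=charlie -> agree -> charlie
i=3: L=foxtrot=BASE, R=charlie -> take RIGHT -> charlie
Conflict count: 0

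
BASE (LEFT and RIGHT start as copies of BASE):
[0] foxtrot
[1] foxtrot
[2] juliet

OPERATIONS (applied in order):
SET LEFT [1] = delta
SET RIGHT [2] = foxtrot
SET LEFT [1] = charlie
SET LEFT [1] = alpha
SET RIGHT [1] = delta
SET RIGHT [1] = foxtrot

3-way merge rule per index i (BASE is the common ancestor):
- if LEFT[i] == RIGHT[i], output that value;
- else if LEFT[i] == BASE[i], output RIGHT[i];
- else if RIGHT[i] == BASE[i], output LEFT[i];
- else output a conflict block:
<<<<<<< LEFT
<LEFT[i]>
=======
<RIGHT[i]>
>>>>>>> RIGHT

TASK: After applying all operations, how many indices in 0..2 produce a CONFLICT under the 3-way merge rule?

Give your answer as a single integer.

Answer: 0

Derivation:
Final LEFT:  [foxtrot, alpha, juliet]
Final RIGHT: [foxtrot, foxtrot, foxtrot]
i=0: L=foxtrot R=foxtrot -> agree -> foxtrot
i=1: L=alpha, R=foxtrot=BASE -> take LEFT -> alpha
i=2: L=juliet=BASE, R=foxtrot -> take RIGHT -> foxtrot
Conflict count: 0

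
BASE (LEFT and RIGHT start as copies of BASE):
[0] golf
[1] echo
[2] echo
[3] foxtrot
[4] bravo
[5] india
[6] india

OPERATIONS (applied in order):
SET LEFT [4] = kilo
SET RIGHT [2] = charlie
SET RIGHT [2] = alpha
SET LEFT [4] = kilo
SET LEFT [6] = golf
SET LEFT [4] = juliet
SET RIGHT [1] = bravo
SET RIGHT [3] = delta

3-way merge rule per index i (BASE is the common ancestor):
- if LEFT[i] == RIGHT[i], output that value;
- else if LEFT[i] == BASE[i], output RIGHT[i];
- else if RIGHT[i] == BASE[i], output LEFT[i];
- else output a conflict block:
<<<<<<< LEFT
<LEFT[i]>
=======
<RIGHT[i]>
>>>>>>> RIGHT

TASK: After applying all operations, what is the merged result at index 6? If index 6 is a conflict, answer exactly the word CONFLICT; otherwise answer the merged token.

Final LEFT:  [golf, echo, echo, foxtrot, juliet, india, golf]
Final RIGHT: [golf, bravo, alpha, delta, bravo, india, india]
i=0: L=golf R=golf -> agree -> golf
i=1: L=echo=BASE, R=bravo -> take RIGHT -> bravo
i=2: L=echo=BASE, R=alpha -> take RIGHT -> alpha
i=3: L=foxtrot=BASE, R=delta -> take RIGHT -> delta
i=4: L=juliet, R=bravo=BASE -> take LEFT -> juliet
i=5: L=india R=india -> agree -> india
i=6: L=golf, R=india=BASE -> take LEFT -> golf
Index 6 -> golf

Answer: golf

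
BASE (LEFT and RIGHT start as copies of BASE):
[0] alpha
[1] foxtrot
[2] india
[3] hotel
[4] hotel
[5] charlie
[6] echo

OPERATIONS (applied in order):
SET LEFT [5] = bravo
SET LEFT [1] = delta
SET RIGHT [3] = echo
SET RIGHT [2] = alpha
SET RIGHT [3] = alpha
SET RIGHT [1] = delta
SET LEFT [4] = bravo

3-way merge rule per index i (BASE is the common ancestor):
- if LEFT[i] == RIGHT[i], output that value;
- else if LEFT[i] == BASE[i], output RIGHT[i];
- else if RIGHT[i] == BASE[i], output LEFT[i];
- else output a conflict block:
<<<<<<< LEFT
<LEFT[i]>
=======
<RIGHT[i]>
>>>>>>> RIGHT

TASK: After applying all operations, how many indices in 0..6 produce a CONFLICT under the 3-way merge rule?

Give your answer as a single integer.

Answer: 0

Derivation:
Final LEFT:  [alpha, delta, india, hotel, bravo, bravo, echo]
Final RIGHT: [alpha, delta, alpha, alpha, hotel, charlie, echo]
i=0: L=alpha R=alpha -> agree -> alpha
i=1: L=delta R=delta -> agree -> delta
i=2: L=india=BASE, R=alpha -> take RIGHT -> alpha
i=3: L=hotel=BASE, R=alpha -> take RIGHT -> alpha
i=4: L=bravo, R=hotel=BASE -> take LEFT -> bravo
i=5: L=bravo, R=charlie=BASE -> take LEFT -> bravo
i=6: L=echo R=echo -> agree -> echo
Conflict count: 0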